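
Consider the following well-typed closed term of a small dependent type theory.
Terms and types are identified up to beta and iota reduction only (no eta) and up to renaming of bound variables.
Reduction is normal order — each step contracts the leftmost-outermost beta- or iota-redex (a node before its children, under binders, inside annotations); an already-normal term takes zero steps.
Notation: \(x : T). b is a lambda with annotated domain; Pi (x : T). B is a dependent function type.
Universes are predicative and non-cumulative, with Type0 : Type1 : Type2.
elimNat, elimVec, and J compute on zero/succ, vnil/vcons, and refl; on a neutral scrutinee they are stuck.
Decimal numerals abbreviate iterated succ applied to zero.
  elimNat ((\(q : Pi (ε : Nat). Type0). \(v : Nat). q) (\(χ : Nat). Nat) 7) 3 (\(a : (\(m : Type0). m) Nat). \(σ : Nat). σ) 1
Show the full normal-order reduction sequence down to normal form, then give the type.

reduction (normal order):
  elimNat ((\(q : Pi (ε : Nat). Type0). \(v : Nat). q) (\(χ : Nat). Nat) 7) 3 (\(a : (\(m : Type0). m) Nat). \(σ : Nat). σ) 1
  ~> (\(q : (\(ε : Type0). ε) Nat). \(v : Nat). v) 0 (elimNat ((\(χ : Pi (a : Nat). Type0). \(m : Nat). χ) (\(σ : Nat). Nat) 7) 3 (\(τ : (\(γ : Type0). γ) Nat). \(ω : Nat). ω) 0)
  ~> (\(q : Nat). q) (elimNat ((\(ε : Pi (v : Nat). Type0). \(χ : Nat). ε) (\(a : Nat). Nat) 7) 3 (\(m : (\(σ : Type0). σ) Nat). \(τ : Nat). τ) 0)
  ~> elimNat ((\(q : Pi (ε : Nat). Type0). \(v : Nat). q) (\(χ : Nat). Nat) 7) 3 (\(a : (\(m : Type0). m) Nat). \(σ : Nat). σ) 0
  ~> 3
type:
  Nat


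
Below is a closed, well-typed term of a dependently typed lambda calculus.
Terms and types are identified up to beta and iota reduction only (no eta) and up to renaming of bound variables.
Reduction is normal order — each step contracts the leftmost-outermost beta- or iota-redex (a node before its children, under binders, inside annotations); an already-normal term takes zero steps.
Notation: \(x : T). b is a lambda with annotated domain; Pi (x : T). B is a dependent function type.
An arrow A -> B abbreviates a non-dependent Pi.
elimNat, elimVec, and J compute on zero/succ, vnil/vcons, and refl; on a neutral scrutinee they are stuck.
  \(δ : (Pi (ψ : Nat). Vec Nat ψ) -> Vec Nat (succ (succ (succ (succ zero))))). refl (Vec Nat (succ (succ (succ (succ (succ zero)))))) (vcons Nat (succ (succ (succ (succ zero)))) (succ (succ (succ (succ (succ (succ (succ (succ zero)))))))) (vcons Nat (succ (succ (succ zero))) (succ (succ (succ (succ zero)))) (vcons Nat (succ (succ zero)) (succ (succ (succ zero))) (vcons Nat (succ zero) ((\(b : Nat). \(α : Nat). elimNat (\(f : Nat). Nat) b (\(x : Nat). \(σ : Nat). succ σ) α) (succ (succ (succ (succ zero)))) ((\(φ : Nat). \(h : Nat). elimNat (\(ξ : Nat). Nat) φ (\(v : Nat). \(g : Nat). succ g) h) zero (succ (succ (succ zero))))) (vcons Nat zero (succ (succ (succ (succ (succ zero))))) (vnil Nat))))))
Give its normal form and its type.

reduced normal form:
  \(δ : (Pi (ψ : Nat). Vec Nat ψ) -> Vec Nat (succ (succ (succ (succ zero))))). refl (Vec Nat (succ (succ (succ (succ (succ zero)))))) (vcons Nat (succ (succ (succ (succ zero)))) (succ (succ (succ (succ (succ (succ (succ (succ zero)))))))) (vcons Nat (succ (succ (succ zero))) (succ (succ (succ (succ zero)))) (vcons Nat (succ (succ zero)) (succ (succ (succ zero))) (vcons Nat (succ zero) (succ (succ (succ (succ (succ (succ (succ zero))))))) (vcons Nat zero (succ (succ (succ (succ (succ zero))))) (vnil Nat))))))
the term's type:
  ((Pi (δ : Nat). Vec Nat δ) -> Vec Nat (succ (succ (succ (succ zero))))) -> Eq (Vec Nat (succ (succ (succ (succ (succ zero)))))) (vcons Nat (succ (succ (succ (succ zero)))) (succ (succ (succ (succ (succ (succ (succ (succ zero)))))))) (vcons Nat (succ (succ (succ zero))) (succ (succ (succ (succ zero)))) (vcons Nat (succ (succ zero)) (succ (succ (succ zero))) (vcons Nat (succ zero) (succ (succ (succ (succ (succ (succ (succ zero))))))) (vcons Nat zero (succ (succ (succ (succ (succ zero))))) (vnil Nat)))))) (vcons Nat (succ (succ (succ (succ zero)))) (succ (succ (succ (succ (succ (succ (succ (succ zero)))))))) (vcons Nat (succ (succ (succ zero))) (succ (succ (succ (succ zero)))) (vcons Nat (succ (succ zero)) (succ (succ (succ zero))) (vcons Nat (succ zero) (succ (succ (succ (succ (succ (succ (succ zero))))))) (vcons Nat zero (succ (succ (succ (succ (succ zero))))) (vnil Nat))))))


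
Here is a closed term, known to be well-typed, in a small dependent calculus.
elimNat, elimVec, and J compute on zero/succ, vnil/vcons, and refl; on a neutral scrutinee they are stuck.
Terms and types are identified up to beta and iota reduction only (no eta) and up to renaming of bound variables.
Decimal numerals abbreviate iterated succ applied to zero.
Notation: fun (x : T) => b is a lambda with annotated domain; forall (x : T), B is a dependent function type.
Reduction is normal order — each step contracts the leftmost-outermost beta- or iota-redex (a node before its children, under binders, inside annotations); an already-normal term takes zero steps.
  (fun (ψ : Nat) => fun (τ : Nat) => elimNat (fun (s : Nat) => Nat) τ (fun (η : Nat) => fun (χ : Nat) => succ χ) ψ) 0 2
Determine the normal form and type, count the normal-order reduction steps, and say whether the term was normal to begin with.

reduced normal form:
  2
the term's type:
  Nat
reduction steps (normal order): 3
term was already normal: no
first redex: a beta-redex


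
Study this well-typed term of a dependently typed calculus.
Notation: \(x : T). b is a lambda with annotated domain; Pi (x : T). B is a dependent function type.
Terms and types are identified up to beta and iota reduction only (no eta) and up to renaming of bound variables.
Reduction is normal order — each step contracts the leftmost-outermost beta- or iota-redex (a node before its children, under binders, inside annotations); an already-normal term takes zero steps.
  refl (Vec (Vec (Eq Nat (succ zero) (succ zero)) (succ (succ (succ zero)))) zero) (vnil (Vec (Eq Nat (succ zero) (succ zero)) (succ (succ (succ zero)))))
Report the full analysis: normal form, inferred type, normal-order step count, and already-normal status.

reduced normal form:
  refl (Vec (Vec (Eq Nat (succ zero) (succ zero)) (succ (succ (succ zero)))) zero) (vnil (Vec (Eq Nat (succ zero) (succ zero)) (succ (succ (succ zero)))))
type:
  Eq (Vec (Vec (Eq Nat (succ zero) (succ zero)) (succ (succ (succ zero)))) zero) (vnil (Vec (Eq Nat (succ zero) (succ zero)) (succ (succ (succ zero))))) (vnil (Vec (Eq Nat (succ zero) (succ zero)) (succ (succ (succ zero)))))
steps to reach normal form (normal order): 0
already normal: yes


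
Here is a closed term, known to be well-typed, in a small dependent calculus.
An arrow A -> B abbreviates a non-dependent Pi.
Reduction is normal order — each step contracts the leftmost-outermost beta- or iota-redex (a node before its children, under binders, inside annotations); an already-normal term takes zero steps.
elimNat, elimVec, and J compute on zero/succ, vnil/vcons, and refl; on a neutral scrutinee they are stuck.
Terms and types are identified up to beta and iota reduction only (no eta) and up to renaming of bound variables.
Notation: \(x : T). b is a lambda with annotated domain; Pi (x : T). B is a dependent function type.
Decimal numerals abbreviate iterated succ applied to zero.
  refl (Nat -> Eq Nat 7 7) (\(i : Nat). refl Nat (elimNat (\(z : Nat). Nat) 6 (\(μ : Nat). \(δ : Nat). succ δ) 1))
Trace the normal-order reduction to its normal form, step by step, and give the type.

reduction (normal order):
  refl (Nat -> Eq Nat 7 7) (\(i : Nat). refl Nat (elimNat (\(z : Nat). Nat) 6 (\(μ : Nat). \(δ : Nat). succ δ) 1))
  ~> refl (Nat -> Eq Nat 7 7) (\(i : Nat). refl Nat ((\(z : Nat). \(μ : Nat). succ μ) 0 (elimNat (\(δ : Nat). Nat) 6 (\(α : Nat). \(k : Nat). succ k) 0)))
  ~> refl (Nat -> Eq Nat 7 7) (\(i : Nat). refl Nat ((\(z : Nat). succ z) (elimNat (\(μ : Nat). Nat) 6 (\(δ : Nat). \(α : Nat). succ α) 0)))
  ~> refl (Nat -> Eq Nat 7 7) (\(i : Nat). refl Nat (succ (elimNat (\(z : Nat). Nat) 6 (\(μ : Nat). \(δ : Nat). succ δ) 0)))
  ~> refl (Nat -> Eq Nat 7 7) (\(i : Nat). refl Nat 7)
inferred type:
  Eq (Nat -> Eq Nat 7 7) (\(i : Nat). refl Nat 7) (\(z : Nat). refl Nat 7)


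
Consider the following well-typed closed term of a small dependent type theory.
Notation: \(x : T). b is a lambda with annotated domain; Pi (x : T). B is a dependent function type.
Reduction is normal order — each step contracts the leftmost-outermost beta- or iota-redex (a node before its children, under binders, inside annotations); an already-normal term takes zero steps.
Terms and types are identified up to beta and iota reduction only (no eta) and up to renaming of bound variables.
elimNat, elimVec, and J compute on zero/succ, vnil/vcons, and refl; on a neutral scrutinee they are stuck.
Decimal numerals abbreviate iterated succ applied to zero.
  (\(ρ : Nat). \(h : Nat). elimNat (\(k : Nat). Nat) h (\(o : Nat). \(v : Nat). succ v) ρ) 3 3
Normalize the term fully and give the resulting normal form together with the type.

resulting normal form:
  6
inferred type:
  Nat
observation: 12 normal-order steps separate the term from its normal form.


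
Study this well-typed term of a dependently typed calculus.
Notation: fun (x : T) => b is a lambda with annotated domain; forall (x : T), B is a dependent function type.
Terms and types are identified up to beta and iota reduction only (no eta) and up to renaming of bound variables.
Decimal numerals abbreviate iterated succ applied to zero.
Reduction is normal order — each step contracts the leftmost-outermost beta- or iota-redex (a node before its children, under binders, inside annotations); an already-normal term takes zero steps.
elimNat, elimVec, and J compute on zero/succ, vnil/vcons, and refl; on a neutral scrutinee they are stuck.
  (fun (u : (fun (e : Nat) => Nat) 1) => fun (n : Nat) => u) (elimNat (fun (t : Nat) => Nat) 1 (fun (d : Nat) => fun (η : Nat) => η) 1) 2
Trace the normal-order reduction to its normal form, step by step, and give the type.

normal-order reduction sequence:
  (fun (u : (fun (e : Nat) => Nat) 1) => fun (n : Nat) => u) (elimNat (fun (t : Nat) => Nat) 1 (fun (d : Nat) => fun (η : Nat) => η) 1) 2
  ~> (fun (u : Nat) => elimNat (fun (e : Nat) => Nat) 1 (fun (n : Nat) => fun (t : Nat) => t) 1) 2
  ~> elimNat (fun (u : Nat) => Nat) 1 (fun (e : Nat) => fun (n : Nat) => n) 1
  ~> (fun (u : Nat) => fun (e : Nat) => e) 0 (elimNat (fun (n : Nat) => Nat) 1 (fun (t : Nat) => fun (d : Nat) => d) 0)
  ~> (fun (u : Nat) => u) (elimNat (fun (e : Nat) => Nat) 1 (fun (n : Nat) => fun (t : Nat) => t) 0)
  ~> elimNat (fun (u : Nat) => Nat) 1 (fun (e : Nat) => fun (n : Nat) => n) 0
  ~> 1
the term's type:
  Nat


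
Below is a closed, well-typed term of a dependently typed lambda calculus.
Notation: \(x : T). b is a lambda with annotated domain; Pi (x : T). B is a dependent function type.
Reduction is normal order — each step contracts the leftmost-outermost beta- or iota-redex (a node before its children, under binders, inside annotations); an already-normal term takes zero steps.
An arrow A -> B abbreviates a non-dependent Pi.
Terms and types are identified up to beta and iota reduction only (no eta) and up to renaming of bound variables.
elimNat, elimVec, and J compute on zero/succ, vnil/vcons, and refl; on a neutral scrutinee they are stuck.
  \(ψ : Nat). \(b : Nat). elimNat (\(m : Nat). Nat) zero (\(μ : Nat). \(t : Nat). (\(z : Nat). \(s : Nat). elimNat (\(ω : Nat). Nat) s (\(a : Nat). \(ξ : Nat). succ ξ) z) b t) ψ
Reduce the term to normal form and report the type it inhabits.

reduced normal form:
  \(ψ : Nat). \(b : Nat). elimNat (\(m : Nat). Nat) zero (\(μ : Nat). \(t : Nat). elimNat (\(z : Nat). Nat) t (\(s : Nat). \(ω : Nat). succ ω) b) ψ
type:
  Nat -> Nat -> Nat
observation: reduction starts at a beta-redex, and 2 normal-order steps reach the normal form.


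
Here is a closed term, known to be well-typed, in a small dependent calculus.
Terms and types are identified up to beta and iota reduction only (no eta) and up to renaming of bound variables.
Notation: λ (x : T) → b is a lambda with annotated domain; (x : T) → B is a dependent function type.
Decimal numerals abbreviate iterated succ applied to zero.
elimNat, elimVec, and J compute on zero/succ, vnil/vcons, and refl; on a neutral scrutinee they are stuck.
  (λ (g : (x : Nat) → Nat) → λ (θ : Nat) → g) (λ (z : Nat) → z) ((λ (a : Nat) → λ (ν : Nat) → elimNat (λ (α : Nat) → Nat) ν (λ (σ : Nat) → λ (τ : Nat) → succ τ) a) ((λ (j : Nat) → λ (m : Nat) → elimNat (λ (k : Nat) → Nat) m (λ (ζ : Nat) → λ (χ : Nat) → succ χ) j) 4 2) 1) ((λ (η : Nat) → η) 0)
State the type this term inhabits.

type:
  Nat


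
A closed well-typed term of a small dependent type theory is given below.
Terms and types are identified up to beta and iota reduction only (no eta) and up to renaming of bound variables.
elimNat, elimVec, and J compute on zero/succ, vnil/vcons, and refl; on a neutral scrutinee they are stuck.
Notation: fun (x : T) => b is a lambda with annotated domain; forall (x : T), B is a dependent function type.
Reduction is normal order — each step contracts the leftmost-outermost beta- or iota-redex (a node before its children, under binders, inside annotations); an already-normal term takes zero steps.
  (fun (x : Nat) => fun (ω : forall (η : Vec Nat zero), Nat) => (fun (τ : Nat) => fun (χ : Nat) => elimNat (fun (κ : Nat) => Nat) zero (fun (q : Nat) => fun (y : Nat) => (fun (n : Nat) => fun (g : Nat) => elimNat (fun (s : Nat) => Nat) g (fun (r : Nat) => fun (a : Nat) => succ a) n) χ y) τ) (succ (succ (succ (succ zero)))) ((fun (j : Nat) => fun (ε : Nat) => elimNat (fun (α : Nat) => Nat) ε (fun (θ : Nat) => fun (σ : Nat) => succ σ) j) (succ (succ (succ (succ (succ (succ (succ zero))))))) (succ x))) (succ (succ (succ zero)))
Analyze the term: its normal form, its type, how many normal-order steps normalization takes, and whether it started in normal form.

reduced normal form:
  fun (x : forall (ω : Vec Nat zero), Nat) => succ (succ (succ (succ (succ (succ (succ (succ (succ (succ (succ (succ (succ (succ (succ (succ (succ (succ (succ (succ (succ (succ (succ (succ (succ (succ (succ (succ (succ (succ (succ (succ (succ (succ (succ (succ (succ (succ (succ (succ (succ (succ (succ (succ zero)))))))))))))))))))))))))))))))))))))))))))
inferred type:
  forall (x : forall (ω : Vec Nat zero), Nat), Nat
reduction steps (normal order): 256
term was already normal: no
first redex: a beta-redex


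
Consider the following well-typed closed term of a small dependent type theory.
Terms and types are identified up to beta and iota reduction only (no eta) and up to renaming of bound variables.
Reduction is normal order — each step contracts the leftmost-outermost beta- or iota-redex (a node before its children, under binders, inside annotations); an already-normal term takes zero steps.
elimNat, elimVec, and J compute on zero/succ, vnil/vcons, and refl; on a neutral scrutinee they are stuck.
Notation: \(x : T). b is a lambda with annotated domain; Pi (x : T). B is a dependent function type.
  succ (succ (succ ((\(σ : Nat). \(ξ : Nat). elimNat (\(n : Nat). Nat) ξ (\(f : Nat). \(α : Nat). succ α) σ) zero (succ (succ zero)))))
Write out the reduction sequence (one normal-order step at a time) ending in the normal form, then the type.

normal-order reduction sequence:
  succ (succ (succ ((\(σ : Nat). \(ξ : Nat). elimNat (\(n : Nat). Nat) ξ (\(f : Nat). \(α : Nat). succ α) σ) zero (succ (succ zero)))))
  ~> succ (succ (succ ((\(σ : Nat). elimNat (\(ξ : Nat). Nat) σ (\(n : Nat). \(f : Nat). succ f) zero) (succ (succ zero)))))
  ~> succ (succ (succ (elimNat (\(σ : Nat). Nat) (succ (succ zero)) (\(ξ : Nat). \(n : Nat). succ n) zero)))
  ~> succ (succ (succ (succ (succ zero))))
type:
  Nat


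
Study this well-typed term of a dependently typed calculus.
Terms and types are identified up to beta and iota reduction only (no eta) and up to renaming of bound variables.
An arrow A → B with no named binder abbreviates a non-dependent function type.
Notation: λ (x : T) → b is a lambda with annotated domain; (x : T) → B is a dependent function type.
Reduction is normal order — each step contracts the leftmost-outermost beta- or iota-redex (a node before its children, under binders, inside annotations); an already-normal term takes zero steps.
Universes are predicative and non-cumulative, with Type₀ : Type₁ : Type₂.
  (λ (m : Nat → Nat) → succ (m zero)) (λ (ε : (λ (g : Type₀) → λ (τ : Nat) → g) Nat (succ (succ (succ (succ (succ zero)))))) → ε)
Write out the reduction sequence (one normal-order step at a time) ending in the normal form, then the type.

reduction (normal order):
  (λ (m : Nat → Nat) → succ (m zero)) (λ (ε : (λ (g : Type₀) → λ (τ : Nat) → g) Nat (succ (succ (succ (succ (succ zero)))))) → ε)
  ~> succ ((λ (m : (λ (ε : Type₀) → λ (g : Nat) → ε) Nat (succ (succ (succ (succ (succ zero)))))) → m) zero)
  ~> succ zero
type:
  Nat


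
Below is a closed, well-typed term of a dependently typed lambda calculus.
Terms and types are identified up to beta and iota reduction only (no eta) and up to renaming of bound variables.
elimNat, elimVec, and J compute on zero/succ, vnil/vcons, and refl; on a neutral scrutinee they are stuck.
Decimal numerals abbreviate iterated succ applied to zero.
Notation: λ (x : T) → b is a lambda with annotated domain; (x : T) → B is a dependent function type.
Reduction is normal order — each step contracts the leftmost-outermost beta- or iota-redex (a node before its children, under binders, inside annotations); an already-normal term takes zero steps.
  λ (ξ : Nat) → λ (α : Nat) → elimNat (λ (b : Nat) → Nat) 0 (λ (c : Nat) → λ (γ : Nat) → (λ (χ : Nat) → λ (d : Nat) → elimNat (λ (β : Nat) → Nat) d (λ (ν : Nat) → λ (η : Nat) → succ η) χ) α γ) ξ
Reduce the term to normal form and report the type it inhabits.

resulting normal form:
  λ (ξ : Nat) → λ (α : Nat) → elimNat (λ (b : Nat) → Nat) 0 (λ (c : Nat) → λ (γ : Nat) → elimNat (λ (χ : Nat) → Nat) γ (λ (d : Nat) → λ (β : Nat) → succ β) α) ξ
the term's type:
  (ξ : Nat) → (α : Nat) → Nat
observation: contracting a beta-redex first, the term normalizes in 2 steps.


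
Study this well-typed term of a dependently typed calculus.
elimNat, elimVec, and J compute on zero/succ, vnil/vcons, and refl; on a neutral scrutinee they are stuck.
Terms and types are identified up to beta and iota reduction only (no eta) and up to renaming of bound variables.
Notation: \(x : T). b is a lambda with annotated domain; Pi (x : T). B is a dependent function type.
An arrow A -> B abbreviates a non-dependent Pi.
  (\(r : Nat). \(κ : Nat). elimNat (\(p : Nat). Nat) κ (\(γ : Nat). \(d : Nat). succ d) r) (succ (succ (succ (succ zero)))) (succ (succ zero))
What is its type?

the term's type:
  Nat


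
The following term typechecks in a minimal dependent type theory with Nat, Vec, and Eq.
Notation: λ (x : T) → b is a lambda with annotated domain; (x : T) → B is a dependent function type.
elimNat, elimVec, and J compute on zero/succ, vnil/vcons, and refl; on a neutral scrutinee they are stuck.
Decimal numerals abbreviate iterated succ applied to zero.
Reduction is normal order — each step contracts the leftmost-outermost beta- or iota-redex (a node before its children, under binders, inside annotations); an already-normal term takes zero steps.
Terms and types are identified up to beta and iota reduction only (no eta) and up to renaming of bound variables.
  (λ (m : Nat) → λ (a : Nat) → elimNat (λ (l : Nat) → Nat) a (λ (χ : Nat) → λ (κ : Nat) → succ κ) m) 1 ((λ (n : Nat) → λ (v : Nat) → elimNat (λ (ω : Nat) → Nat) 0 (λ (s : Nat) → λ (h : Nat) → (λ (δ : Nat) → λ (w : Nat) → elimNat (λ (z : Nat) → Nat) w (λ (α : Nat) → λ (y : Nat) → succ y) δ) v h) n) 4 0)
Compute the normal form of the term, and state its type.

normal form:
  1
inferred type:
  Nat
observation: the leftmost-outermost redex is a beta-redex, and normalization takes 33 steps.


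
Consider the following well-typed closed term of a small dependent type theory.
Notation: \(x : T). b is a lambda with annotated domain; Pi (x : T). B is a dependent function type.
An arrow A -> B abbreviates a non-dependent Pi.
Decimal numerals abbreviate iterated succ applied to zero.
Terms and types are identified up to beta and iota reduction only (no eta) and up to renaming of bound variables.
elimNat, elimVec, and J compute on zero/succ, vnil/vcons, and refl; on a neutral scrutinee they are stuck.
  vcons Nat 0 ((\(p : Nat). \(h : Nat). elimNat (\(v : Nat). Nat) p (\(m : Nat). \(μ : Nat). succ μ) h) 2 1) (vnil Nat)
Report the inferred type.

inferred type:
  Vec Nat 1


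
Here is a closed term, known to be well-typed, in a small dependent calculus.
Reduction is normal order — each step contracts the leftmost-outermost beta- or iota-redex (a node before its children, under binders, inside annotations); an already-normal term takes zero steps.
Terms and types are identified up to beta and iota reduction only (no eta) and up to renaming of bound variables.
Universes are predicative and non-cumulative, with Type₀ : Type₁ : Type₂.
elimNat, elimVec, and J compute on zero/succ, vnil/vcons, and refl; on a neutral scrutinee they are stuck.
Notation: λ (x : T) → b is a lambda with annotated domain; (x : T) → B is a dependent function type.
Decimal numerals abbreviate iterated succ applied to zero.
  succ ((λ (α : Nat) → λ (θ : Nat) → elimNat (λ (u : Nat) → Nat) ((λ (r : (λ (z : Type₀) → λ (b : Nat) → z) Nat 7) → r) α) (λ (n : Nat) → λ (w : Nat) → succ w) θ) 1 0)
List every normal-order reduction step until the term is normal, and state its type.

normal-order reduction:
  succ ((λ (α : Nat) → λ (θ : Nat) → elimNat (λ (u : Nat) → Nat) ((λ (r : (λ (z : Type₀) → λ (b : Nat) → z) Nat 7) → r) α) (λ (n : Nat) → λ (w : Nat) → succ w) θ) 1 0)
  ~> succ ((λ (α : Nat) → elimNat (λ (θ : Nat) → Nat) ((λ (u : (λ (r : Type₀) → λ (z : Nat) → r) Nat 7) → u) 1) (λ (b : Nat) → λ (n : Nat) → succ n) α) 0)
  ~> succ (elimNat (λ (α : Nat) → Nat) ((λ (θ : (λ (u : Type₀) → λ (r : Nat) → u) Nat 7) → θ) 1) (λ (z : Nat) → λ (b : Nat) → succ b) 0)
  ~> succ ((λ (α : (λ (θ : Type₀) → λ (u : Nat) → θ) Nat 7) → α) 1)
  ~> 2
inferred type:
  Nat


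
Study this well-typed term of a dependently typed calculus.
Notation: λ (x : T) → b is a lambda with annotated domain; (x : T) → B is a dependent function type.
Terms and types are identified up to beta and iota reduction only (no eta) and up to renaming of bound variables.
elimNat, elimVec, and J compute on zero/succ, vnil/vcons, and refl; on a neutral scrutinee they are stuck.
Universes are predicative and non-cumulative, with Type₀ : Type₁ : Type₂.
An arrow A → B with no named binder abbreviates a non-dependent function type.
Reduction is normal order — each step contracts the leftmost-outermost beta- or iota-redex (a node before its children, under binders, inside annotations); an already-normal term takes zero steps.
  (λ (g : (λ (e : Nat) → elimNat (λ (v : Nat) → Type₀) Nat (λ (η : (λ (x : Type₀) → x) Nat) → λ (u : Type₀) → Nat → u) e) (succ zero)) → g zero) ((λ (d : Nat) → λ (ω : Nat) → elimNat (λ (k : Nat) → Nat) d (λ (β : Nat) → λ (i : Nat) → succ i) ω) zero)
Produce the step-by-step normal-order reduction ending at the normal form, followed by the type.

normal-order reduction:
  (λ (g : (λ (e : Nat) → elimNat (λ (v : Nat) → Type₀) Nat (λ (η : (λ (x : Type₀) → x) Nat) → λ (u : Type₀) → Nat → u) e) (succ zero)) → g zero) ((λ (d : Nat) → λ (ω : Nat) → elimNat (λ (k : Nat) → Nat) d (λ (β : Nat) → λ (i : Nat) → succ i) ω) zero)
  ~> (λ (g : Nat) → λ (e : Nat) → elimNat (λ (v : Nat) → Nat) g (λ (η : Nat) → λ (x : Nat) → succ x) e) zero zero
  ~> (λ (g : Nat) → elimNat (λ (e : Nat) → Nat) zero (λ (v : Nat) → λ (η : Nat) → succ η) g) zero
  ~> elimNat (λ (g : Nat) → Nat) zero (λ (e : Nat) → λ (v : Nat) → succ v) zero
  ~> zero
the term's type:
  Nat


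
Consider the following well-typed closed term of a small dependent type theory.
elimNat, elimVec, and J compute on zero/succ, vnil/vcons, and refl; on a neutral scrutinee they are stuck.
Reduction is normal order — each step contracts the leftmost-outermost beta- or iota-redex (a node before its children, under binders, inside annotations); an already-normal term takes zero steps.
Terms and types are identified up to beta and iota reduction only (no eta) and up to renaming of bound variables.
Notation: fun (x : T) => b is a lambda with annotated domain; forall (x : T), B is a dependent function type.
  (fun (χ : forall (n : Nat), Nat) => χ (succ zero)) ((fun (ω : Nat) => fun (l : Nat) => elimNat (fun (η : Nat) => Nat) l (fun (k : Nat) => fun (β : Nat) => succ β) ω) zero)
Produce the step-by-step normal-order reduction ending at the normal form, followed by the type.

reduction (normal order):
  (fun (χ : forall (n : Nat), Nat) => χ (succ zero)) ((fun (ω : Nat) => fun (l : Nat) => elimNat (fun (η : Nat) => Nat) l (fun (k : Nat) => fun (β : Nat) => succ β) ω) zero)
  ~> (fun (χ : Nat) => fun (n : Nat) => elimNat (fun (ω : Nat) => Nat) n (fun (l : Nat) => fun (η : Nat) => succ η) χ) zero (succ zero)
  ~> (fun (χ : Nat) => elimNat (fun (n : Nat) => Nat) χ (fun (ω : Nat) => fun (l : Nat) => succ l) zero) (succ zero)
  ~> elimNat (fun (χ : Nat) => Nat) (succ zero) (fun (n : Nat) => fun (ω : Nat) => succ ω) zero
  ~> succ zero
inferred type:
  Nat


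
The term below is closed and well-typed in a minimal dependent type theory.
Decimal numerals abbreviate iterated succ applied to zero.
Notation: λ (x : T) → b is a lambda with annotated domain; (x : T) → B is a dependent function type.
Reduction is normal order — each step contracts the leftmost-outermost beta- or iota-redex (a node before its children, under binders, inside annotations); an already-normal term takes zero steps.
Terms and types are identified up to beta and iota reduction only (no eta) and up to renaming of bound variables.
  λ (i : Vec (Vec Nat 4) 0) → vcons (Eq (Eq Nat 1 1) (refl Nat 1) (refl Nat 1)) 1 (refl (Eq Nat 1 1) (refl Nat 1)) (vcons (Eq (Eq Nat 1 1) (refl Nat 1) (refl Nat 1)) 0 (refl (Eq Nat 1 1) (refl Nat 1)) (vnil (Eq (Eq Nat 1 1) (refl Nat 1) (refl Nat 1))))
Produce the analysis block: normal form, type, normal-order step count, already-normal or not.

normal form:
  λ (i : Vec (Vec Nat 4) 0) → vcons (Eq (Eq Nat 1 1) (refl Nat 1) (refl Nat 1)) 1 (refl (Eq Nat 1 1) (refl Nat 1)) (vcons (Eq (Eq Nat 1 1) (refl Nat 1) (refl Nat 1)) 0 (refl (Eq Nat 1 1) (refl Nat 1)) (vnil (Eq (Eq Nat 1 1) (refl Nat 1) (refl Nat 1))))
inferred type:
  (i : Vec (Vec Nat 4) 0) → Vec (Eq (Eq Nat 1 1) (refl Nat 1) (refl Nat 1)) 2
reduction steps (normal order): 0
already normal: yes


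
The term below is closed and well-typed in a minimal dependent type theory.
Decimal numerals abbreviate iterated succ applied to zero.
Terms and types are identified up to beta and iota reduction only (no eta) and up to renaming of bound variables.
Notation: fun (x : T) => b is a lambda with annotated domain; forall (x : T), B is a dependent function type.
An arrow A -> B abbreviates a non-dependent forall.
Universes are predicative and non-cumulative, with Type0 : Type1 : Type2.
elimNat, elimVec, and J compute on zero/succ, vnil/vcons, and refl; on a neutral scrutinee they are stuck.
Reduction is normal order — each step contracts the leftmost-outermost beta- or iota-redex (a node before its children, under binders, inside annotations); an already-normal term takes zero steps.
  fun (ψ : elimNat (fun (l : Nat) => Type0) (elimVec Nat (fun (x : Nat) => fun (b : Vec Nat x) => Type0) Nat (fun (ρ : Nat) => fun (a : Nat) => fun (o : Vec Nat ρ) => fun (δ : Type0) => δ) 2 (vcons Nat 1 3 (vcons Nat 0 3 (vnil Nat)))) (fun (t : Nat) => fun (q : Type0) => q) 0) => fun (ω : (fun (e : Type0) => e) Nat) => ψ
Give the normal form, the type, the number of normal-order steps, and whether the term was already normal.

normal form:
  fun (ψ : Nat) => fun (l : Nat) => ψ
the term's type:
  Nat -> Nat -> Nat
normal-order step count: 13
started in normal form: no
first redex: an elimNat iota-redex


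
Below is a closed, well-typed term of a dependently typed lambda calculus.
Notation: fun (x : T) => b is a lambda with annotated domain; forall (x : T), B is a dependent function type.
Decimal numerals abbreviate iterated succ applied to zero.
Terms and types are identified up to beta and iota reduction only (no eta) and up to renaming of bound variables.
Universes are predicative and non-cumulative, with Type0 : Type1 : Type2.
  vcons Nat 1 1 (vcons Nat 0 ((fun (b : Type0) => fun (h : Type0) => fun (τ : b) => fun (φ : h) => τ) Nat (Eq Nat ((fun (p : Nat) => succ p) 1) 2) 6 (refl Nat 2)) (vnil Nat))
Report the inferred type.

type:
  Vec Nat 2


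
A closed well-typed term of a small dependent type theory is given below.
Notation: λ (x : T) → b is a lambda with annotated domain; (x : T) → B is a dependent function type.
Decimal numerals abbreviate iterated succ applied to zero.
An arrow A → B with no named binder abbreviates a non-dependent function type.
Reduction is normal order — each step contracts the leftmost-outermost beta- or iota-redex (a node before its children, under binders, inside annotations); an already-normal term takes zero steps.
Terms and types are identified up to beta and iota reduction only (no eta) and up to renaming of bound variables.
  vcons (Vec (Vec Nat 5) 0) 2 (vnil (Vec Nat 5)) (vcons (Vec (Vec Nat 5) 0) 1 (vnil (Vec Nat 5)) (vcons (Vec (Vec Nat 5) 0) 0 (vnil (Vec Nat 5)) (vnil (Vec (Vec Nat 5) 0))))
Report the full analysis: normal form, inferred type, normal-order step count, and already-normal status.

resulting normal form:
  vcons (Vec (Vec Nat 5) 0) 2 (vnil (Vec Nat 5)) (vcons (Vec (Vec Nat 5) 0) 1 (vnil (Vec Nat 5)) (vcons (Vec (Vec Nat 5) 0) 0 (vnil (Vec Nat 5)) (vnil (Vec (Vec Nat 5) 0))))
type:
  Vec (Vec (Vec Nat 5) 0) 3
reduction steps (normal order): 0
term was already normal: yes


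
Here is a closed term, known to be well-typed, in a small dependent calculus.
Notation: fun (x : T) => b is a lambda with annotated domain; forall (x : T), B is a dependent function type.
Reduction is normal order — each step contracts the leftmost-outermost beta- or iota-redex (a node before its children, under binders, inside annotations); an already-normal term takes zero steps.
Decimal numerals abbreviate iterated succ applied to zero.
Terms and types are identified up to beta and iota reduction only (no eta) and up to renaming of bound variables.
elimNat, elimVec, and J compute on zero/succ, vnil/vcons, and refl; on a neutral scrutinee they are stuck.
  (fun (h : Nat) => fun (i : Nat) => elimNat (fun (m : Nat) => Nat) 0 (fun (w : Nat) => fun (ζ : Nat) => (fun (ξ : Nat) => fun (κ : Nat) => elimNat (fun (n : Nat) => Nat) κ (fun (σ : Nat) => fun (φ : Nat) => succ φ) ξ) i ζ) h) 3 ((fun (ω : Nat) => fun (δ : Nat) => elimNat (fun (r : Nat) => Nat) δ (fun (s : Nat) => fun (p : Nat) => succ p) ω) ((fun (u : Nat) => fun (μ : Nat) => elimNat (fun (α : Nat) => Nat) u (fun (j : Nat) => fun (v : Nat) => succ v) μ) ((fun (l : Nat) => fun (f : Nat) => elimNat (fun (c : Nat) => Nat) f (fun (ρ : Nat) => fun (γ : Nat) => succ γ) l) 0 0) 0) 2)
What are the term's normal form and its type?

normal form:
  6
the term's type:
  Nat


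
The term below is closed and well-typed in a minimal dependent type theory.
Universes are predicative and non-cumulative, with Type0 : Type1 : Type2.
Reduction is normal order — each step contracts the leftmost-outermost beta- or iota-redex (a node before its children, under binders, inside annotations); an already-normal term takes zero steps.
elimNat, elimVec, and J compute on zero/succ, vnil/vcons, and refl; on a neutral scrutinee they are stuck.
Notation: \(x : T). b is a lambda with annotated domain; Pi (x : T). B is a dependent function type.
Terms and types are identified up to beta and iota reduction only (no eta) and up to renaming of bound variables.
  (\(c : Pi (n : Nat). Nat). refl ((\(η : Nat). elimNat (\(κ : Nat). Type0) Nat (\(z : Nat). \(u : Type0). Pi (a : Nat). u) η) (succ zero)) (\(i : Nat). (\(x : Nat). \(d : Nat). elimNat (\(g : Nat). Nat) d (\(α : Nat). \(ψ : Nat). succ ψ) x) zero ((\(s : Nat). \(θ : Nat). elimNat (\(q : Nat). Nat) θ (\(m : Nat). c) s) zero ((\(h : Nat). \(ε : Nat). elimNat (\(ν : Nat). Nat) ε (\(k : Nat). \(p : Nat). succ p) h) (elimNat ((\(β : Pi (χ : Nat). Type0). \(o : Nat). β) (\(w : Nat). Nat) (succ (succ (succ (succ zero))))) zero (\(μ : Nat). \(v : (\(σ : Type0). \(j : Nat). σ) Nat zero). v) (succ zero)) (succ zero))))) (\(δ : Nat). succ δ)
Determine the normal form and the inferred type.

normal form:
  refl (Pi (c : Nat). Nat) (\(n : Nat). succ zero)
the term's type:
  Eq (Pi (c : Nat). Nat) (\(n : Nat). succ zero) (\(η : Nat). succ zero)


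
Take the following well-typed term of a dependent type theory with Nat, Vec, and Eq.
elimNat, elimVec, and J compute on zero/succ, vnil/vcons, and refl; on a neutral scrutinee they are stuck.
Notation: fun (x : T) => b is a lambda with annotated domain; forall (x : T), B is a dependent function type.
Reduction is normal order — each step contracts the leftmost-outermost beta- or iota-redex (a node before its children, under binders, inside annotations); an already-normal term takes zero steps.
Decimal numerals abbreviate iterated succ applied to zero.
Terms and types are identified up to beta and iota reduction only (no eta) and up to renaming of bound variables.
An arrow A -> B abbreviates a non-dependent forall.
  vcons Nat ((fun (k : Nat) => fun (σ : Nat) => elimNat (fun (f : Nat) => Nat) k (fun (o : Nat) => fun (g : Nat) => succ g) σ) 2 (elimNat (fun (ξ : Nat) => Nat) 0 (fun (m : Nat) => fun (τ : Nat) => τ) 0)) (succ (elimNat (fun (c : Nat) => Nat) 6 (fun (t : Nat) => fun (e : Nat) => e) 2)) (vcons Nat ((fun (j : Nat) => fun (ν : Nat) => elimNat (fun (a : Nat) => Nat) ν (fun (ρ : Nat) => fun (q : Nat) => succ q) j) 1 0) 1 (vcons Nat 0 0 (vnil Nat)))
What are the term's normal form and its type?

resulting normal form:
  vcons Nat 2 7 (vcons Nat 1 1 (vcons Nat 0 0 (vnil Nat)))
type:
  Vec Nat 3
observation: the first redex contracted is a beta-redex; the normal form is reached in 17 normal-order steps.


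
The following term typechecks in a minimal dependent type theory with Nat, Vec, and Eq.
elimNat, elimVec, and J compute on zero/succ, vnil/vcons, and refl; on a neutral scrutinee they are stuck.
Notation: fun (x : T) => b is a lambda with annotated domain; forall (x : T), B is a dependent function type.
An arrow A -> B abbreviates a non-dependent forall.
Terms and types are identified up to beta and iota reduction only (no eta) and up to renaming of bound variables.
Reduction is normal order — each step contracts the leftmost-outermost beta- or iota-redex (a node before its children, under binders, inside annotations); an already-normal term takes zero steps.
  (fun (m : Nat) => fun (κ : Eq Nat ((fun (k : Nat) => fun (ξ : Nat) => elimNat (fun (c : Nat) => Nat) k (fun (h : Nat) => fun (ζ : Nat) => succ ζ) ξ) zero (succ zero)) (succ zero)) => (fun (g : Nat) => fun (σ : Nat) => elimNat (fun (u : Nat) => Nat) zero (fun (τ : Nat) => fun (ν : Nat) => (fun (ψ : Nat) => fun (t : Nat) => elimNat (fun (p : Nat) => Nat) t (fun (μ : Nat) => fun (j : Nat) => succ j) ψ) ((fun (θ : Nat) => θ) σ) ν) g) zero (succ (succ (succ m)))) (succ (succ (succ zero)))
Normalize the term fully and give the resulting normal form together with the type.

resulting normal form:
  fun (m : Eq Nat (succ zero) (succ zero)) => zero
type:
  Eq Nat (succ zero) (succ zero) -> Nat


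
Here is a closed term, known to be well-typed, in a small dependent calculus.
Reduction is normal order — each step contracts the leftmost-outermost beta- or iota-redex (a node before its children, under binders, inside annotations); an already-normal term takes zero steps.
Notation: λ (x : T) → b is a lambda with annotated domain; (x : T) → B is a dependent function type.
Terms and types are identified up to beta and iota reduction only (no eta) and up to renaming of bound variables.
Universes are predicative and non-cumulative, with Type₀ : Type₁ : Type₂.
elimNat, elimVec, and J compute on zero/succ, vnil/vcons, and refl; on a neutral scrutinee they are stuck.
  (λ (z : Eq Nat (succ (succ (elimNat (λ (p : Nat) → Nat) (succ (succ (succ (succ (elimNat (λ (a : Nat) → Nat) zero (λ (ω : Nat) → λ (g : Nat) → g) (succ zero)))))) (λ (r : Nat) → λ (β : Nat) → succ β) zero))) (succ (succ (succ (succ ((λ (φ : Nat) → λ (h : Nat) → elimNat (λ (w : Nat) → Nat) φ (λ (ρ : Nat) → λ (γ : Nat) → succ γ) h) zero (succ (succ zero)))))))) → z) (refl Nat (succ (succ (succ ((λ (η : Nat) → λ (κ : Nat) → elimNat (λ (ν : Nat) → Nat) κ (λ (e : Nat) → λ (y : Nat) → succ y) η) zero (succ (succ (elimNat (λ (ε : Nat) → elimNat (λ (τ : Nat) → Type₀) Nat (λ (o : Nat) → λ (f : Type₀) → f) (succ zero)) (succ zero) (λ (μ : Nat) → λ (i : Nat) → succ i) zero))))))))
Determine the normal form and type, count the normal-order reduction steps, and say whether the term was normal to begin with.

resulting normal form:
  refl Nat (succ (succ (succ (succ (succ (succ zero))))))
type:
  Eq Nat (succ (succ (succ (succ (succ (succ zero)))))) (succ (succ (succ (succ (succ (succ zero))))))
reduction steps (normal order): 5
already normal: no
first redex: a beta-redex


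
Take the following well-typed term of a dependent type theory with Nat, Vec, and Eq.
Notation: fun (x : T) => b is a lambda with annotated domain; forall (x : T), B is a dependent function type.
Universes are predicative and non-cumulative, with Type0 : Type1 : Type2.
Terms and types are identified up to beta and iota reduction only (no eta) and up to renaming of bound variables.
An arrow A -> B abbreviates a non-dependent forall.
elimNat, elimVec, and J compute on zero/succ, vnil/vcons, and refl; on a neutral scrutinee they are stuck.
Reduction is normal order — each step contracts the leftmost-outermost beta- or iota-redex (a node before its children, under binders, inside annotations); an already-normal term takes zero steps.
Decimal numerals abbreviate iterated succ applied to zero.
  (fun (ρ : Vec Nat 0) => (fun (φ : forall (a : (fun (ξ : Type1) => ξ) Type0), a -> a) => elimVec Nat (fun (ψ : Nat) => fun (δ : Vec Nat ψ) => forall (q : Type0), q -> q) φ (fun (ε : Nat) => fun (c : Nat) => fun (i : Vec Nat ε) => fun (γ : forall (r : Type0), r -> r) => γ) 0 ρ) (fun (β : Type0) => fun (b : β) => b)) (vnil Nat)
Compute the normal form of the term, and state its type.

normal form:
  fun (ρ : Type0) => fun (φ : ρ) => φ
the term's type:
  forall (ρ : Type0), ρ -> ρ


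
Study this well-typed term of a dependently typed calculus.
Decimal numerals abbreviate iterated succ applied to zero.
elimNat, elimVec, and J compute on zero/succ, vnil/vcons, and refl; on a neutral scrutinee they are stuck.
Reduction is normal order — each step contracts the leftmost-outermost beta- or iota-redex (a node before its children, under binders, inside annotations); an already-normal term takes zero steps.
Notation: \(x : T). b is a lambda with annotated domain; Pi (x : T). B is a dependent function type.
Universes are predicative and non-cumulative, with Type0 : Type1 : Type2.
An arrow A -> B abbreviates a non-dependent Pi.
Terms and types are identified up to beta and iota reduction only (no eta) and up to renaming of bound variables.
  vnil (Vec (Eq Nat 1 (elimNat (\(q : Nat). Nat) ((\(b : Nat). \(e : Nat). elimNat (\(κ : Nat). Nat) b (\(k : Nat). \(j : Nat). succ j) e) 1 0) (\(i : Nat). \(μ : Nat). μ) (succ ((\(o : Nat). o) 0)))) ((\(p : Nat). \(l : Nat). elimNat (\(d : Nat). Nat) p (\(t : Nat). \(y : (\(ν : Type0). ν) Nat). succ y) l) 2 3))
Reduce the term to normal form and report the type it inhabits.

resulting normal form:
  vnil (Vec (Eq Nat 1 1) 5)
type:
  Vec (Vec (Eq Nat 1 1) 5) 0
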